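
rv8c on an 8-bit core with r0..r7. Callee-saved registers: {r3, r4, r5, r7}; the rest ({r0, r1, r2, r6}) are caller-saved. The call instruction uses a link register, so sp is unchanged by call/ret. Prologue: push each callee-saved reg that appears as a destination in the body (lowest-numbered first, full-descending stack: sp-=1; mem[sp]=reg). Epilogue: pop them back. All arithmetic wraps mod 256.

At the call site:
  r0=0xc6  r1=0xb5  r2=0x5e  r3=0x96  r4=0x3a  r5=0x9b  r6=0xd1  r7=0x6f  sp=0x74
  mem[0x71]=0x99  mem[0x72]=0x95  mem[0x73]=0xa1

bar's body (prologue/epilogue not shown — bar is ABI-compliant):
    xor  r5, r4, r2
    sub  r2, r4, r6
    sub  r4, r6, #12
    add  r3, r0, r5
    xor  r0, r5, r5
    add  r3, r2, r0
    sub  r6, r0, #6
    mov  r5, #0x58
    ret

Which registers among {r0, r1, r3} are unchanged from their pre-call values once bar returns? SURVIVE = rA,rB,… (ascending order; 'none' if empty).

prologue: push r3 → mem[0x73]=0x96, sp=0x73
prologue: push r4 → mem[0x72]=0x3a, sp=0x72
prologue: push r5 → mem[0x71]=0x9b, sp=0x71
body[0] xor  r5, r4, r2 → r5=0x64
body[1] sub  r2, r4, r6 → r2=0x69
body[2] sub  r4, r6, #12 → r4=0xc5
body[3] add  r3, r0, r5 → r3=0x2a
body[4] xor  r0, r5, r5 → r0=0x00
body[5] add  r3, r2, r0 → r3=0x69
body[6] sub  r6, r0, #6 → r6=0xfa
body[7] mov  r5, #0x58 → r5=0x58
epilogue: pop r5=0x9b, sp=0x72
epilogue: pop r4=0x3a, sp=0x73
epilogue: pop r3=0x96, sp=0x74
r0: caller-saved, written=True
r1: caller-saved, written=False
r3: callee-saved, written=True

SURVIVE = r1,r3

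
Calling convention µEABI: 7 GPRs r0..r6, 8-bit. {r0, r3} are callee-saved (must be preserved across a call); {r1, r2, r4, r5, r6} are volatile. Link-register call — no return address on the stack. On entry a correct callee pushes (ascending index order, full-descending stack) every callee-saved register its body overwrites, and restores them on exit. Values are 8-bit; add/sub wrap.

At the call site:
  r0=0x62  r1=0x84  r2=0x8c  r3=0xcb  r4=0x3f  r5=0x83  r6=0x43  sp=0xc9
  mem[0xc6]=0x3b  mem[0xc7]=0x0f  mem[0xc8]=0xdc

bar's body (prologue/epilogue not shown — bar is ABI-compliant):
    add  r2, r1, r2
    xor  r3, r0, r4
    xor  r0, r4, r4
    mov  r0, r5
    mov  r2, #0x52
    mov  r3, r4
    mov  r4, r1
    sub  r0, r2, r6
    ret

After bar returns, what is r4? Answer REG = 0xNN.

REG = 0x84

prologue: push r0 → mem[0xc8]=0x62, sp=0xc8
prologue: push r3 → mem[0xc7]=0xcb, sp=0xc7
body[0] add  r2, r1, r2 → r2=0x10
body[1] xor  r3, r0, r4 → r3=0x5d
body[2] xor  r0, r4, r4 → r0=0x00
body[3] mov  r0, r5 → r0=0x83
body[4] mov  r2, #0x52 → r2=0x52
body[5] mov  r3, r4 → r3=0x3f
body[6] mov  r4, r1 → r4=0x84
body[7] sub  r0, r2, r6 → r0=0x0f
epilogue: pop r3=0xcb, sp=0xc8
epilogue: pop r0=0x62, sp=0xc9
r4 is caller-saved → body value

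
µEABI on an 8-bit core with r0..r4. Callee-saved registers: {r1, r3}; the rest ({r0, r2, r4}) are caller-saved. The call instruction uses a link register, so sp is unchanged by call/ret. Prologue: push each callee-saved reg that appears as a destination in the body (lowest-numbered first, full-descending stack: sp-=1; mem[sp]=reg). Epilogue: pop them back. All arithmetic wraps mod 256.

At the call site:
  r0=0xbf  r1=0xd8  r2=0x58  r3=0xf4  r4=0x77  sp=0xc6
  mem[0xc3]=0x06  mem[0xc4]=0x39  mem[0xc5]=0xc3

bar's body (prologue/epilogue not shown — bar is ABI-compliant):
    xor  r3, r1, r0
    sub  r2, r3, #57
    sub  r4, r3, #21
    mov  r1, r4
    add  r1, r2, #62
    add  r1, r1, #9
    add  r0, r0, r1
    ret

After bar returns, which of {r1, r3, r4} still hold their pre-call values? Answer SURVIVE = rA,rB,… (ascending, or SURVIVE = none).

prologue: push r1 -> mem[0xc5]=0xd8, sp=0xc5
prologue: push r3 -> mem[0xc4]=0xf4, sp=0xc4
body[0] xor  r3, r1, r0 -> r3=0x67
body[1] sub  r2, r3, #57 -> r2=0x2e
body[2] sub  r4, r3, #21 -> r4=0x52
body[3] mov  r1, r4 -> r1=0x52
body[4] add  r1, r2, #62 -> r1=0x6c
body[5] add  r1, r1, #9 -> r1=0x75
body[6] add  r0, r0, r1 -> r0=0x34
epilogue: pop r3=0xf4, sp=0xc5
epilogue: pop r1=0xd8, sp=0xc6
r1: callee-saved, written=True
r3: callee-saved, written=True
r4: caller-saved, written=True

SURVIVE = r1,r3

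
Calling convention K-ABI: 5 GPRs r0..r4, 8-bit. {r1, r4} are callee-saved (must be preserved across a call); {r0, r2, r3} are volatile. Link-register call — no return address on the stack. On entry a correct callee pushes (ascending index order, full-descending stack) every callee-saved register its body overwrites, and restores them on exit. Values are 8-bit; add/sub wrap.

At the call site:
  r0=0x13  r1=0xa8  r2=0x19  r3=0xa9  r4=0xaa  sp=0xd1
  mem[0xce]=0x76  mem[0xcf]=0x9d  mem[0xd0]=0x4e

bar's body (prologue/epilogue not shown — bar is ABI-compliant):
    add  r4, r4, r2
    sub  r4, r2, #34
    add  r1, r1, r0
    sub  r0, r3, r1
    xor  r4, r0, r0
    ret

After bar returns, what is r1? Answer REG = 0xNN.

REG = 0xa8

prologue: push r1 -> mem[0xd0]=0xa8, sp=0xd0
prologue: push r4 -> mem[0xcf]=0xaa, sp=0xcf
body[0] add  r4, r4, r2 -> r4=0xc3
body[1] sub  r4, r2, #34 -> r4=0xf7
body[2] add  r1, r1, r0 -> r1=0xbb
body[3] sub  r0, r3, r1 -> r0=0xee
body[4] xor  r4, r0, r0 -> r4=0x00
epilogue: pop r4=0xaa, sp=0xd0
epilogue: pop r1=0xa8, sp=0xd1
r1 is callee-saved -> restored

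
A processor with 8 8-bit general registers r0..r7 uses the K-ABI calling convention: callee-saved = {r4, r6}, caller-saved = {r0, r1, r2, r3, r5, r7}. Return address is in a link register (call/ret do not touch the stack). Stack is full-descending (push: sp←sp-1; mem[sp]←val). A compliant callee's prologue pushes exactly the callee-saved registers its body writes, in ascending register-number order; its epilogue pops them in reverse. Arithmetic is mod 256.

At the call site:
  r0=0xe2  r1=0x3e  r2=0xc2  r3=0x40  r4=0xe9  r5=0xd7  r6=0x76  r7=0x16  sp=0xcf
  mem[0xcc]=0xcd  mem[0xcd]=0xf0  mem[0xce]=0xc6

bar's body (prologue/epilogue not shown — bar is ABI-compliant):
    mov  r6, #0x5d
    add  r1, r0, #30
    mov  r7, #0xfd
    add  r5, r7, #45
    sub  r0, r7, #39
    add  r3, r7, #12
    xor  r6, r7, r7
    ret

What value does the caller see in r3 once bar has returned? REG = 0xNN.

REG = 0x09

prologue: push r6 -> mem[0xce]=0x76, sp=0xce
body[0] mov  r6, #0x5d -> r6=0x5d
body[1] add  r1, r0, #30 -> r1=0x00
body[2] mov  r7, #0xfd -> r7=0xfd
body[3] add  r5, r7, #45 -> r5=0x2a
body[4] sub  r0, r7, #39 -> r0=0xd6
body[5] add  r3, r7, #12 -> r3=0x09
body[6] xor  r6, r7, r7 -> r6=0x00
epilogue: pop r6=0x76, sp=0xcf
r3 is caller-saved -> body value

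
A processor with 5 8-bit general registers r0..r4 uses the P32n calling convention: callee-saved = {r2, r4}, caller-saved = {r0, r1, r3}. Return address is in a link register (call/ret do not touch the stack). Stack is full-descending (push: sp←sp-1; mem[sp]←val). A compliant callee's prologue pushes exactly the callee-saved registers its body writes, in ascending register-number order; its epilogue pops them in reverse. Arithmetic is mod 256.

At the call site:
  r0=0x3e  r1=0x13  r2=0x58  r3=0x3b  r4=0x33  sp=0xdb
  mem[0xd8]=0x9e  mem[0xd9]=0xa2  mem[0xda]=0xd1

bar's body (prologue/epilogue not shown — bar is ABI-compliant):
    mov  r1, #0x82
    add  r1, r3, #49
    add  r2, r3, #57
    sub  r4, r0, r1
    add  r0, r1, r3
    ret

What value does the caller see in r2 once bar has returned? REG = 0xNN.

prologue: push r2 -> mem[0xda]=0x58, sp=0xda
prologue: push r4 -> mem[0xd9]=0x33, sp=0xd9
body[0] mov  r1, #0x82 -> r1=0x82
body[1] add  r1, r3, #49 -> r1=0x6c
body[2] add  r2, r3, #57 -> r2=0x74
body[3] sub  r4, r0, r1 -> r4=0xd2
body[4] add  r0, r1, r3 -> r0=0xa7
epilogue: pop r4=0x33, sp=0xda
epilogue: pop r2=0x58, sp=0xdb
r2 is callee-saved -> restored

REG = 0x58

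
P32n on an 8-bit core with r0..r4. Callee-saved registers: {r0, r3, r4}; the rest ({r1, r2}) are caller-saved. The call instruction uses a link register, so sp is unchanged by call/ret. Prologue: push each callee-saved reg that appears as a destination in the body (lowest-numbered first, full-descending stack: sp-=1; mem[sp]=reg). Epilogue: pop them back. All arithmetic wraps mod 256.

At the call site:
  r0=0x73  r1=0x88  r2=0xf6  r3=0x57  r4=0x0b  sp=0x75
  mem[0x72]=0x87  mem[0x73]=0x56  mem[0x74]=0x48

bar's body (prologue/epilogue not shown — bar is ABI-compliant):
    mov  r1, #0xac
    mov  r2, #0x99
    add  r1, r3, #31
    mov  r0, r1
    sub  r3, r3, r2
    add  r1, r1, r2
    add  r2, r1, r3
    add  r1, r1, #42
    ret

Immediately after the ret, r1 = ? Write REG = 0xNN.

REG = 0x39

prologue: push r0 -> mem[0x74]=0x73, sp=0x74
prologue: push r3 -> mem[0x73]=0x57, sp=0x73
body[0] mov  r1, #0xac -> r1=0xac
body[1] mov  r2, #0x99 -> r2=0x99
body[2] add  r1, r3, #31 -> r1=0x76
body[3] mov  r0, r1 -> r0=0x76
body[4] sub  r3, r3, r2 -> r3=0xbe
body[5] add  r1, r1, r2 -> r1=0x0f
body[6] add  r2, r1, r3 -> r2=0xcd
body[7] add  r1, r1, #42 -> r1=0x39
epilogue: pop r3=0x57, sp=0x74
epilogue: pop r0=0x73, sp=0x75
r1 is caller-saved -> body value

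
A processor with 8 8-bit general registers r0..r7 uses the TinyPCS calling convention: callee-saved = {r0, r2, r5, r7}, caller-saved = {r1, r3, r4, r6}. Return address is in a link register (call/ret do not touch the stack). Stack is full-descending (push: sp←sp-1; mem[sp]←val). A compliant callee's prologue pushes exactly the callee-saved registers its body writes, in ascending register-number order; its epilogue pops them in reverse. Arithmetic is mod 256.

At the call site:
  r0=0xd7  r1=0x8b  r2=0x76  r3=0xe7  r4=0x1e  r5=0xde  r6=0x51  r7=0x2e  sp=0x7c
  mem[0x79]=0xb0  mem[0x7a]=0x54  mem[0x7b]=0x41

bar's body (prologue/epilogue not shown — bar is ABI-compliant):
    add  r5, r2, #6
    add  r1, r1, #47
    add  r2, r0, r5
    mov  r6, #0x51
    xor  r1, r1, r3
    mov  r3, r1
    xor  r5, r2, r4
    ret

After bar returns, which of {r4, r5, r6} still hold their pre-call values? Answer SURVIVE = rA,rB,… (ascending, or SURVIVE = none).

SURVIVE = r4,r5,r6

prologue: push r2 -> mem[0x7b]=0x76, sp=0x7b
prologue: push r5 -> mem[0x7a]=0xde, sp=0x7a
body[0] add  r5, r2, #6 -> r5=0x7c
body[1] add  r1, r1, #47 -> r1=0xba
body[2] add  r2, r0, r5 -> r2=0x53
body[3] mov  r6, #0x51 -> r6=0x51
body[4] xor  r1, r1, r3 -> r1=0x5d
body[5] mov  r3, r1 -> r3=0x5d
body[6] xor  r5, r2, r4 -> r5=0x4d
epilogue: pop r5=0xde, sp=0x7b
epilogue: pop r2=0x76, sp=0x7c
r4: caller-saved, written=False
r5: callee-saved, written=True
r6: caller-saved, written=True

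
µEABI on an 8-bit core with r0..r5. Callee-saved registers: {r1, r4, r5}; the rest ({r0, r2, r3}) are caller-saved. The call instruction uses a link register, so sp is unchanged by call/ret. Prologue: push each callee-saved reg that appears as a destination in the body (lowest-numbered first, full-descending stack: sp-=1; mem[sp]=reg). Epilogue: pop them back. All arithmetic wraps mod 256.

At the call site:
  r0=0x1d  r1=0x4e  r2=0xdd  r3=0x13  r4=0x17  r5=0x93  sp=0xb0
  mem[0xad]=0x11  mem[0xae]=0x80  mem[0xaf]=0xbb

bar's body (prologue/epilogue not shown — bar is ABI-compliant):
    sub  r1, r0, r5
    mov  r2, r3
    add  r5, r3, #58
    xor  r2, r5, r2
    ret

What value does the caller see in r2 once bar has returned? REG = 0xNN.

prologue: push r1 → mem[0xaf]=0x4e, sp=0xaf
prologue: push r5 → mem[0xae]=0x93, sp=0xae
body[0] sub  r1, r0, r5 → r1=0x8a
body[1] mov  r2, r3 → r2=0x13
body[2] add  r5, r3, #58 → r5=0x4d
body[3] xor  r2, r5, r2 → r2=0x5e
epilogue: pop r5=0x93, sp=0xaf
epilogue: pop r1=0x4e, sp=0xb0
r2 is caller-saved → body value

REG = 0x5e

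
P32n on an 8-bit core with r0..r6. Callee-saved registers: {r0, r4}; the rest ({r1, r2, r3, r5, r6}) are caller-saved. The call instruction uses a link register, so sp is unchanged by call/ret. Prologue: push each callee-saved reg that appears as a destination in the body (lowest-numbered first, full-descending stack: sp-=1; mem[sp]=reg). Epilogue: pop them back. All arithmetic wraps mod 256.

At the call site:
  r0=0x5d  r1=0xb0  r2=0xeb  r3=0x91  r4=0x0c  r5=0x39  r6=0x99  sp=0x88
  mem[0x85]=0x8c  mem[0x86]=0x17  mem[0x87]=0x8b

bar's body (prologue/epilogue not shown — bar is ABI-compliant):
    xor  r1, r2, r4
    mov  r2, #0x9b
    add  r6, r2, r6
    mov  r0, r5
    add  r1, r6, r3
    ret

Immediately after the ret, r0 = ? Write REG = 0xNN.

prologue: push r0 -> mem[0x87]=0x5d, sp=0x87
body[0] xor  r1, r2, r4 -> r1=0xe7
body[1] mov  r2, #0x9b -> r2=0x9b
body[2] add  r6, r2, r6 -> r6=0x34
body[3] mov  r0, r5 -> r0=0x39
body[4] add  r1, r6, r3 -> r1=0xc5
epilogue: pop r0=0x5d, sp=0x88
r0 is callee-saved -> restored

REG = 0x5d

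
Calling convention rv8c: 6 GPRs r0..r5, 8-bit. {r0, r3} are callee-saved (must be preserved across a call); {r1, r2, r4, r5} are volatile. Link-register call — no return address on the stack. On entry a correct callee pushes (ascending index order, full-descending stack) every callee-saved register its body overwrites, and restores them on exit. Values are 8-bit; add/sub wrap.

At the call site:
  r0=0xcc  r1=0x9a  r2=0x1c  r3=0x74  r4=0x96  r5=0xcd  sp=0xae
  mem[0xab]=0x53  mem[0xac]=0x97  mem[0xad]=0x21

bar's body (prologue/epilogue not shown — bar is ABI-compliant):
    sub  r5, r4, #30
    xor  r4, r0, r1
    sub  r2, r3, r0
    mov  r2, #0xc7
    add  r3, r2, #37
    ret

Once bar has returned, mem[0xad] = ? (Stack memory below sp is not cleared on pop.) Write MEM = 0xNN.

MEM = 0x74

prologue: push r3 → mem[0xad]=0x74, sp=0xad
body[0] sub  r5, r4, #30 → r5=0x78
body[1] xor  r4, r0, r1 → r4=0x56
body[2] sub  r2, r3, r0 → r2=0xa8
body[3] mov  r2, #0xc7 → r2=0xc7
body[4] add  r3, r2, #37 → r3=0xec
epilogue: pop r3=0x74, sp=0xae
prologue pushed ['r3'] at ['0xad']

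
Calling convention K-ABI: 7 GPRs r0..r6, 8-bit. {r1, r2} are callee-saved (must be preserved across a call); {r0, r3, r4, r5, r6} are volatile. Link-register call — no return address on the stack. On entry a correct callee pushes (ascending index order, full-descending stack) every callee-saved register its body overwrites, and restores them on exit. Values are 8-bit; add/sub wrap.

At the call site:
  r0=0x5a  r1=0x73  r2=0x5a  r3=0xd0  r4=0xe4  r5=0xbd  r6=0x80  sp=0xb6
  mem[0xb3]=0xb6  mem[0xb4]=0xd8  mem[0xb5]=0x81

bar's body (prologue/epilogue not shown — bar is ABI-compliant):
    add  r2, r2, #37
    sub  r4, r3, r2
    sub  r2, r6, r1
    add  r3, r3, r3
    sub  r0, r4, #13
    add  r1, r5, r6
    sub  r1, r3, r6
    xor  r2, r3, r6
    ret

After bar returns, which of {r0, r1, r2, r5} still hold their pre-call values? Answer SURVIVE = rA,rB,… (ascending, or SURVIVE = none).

prologue: push r1 -> mem[0xb5]=0x73, sp=0xb5
prologue: push r2 -> mem[0xb4]=0x5a, sp=0xb4
body[0] add  r2, r2, #37 -> r2=0x7f
body[1] sub  r4, r3, r2 -> r4=0x51
body[2] sub  r2, r6, r1 -> r2=0x0d
body[3] add  r3, r3, r3 -> r3=0xa0
body[4] sub  r0, r4, #13 -> r0=0x44
body[5] add  r1, r5, r6 -> r1=0x3d
body[6] sub  r1, r3, r6 -> r1=0x20
body[7] xor  r2, r3, r6 -> r2=0x20
epilogue: pop r2=0x5a, sp=0xb5
epilogue: pop r1=0x73, sp=0xb6
r0: caller-saved, written=True
r1: callee-saved, written=True
r2: callee-saved, written=True
r5: caller-saved, written=False

SURVIVE = r1,r2,r5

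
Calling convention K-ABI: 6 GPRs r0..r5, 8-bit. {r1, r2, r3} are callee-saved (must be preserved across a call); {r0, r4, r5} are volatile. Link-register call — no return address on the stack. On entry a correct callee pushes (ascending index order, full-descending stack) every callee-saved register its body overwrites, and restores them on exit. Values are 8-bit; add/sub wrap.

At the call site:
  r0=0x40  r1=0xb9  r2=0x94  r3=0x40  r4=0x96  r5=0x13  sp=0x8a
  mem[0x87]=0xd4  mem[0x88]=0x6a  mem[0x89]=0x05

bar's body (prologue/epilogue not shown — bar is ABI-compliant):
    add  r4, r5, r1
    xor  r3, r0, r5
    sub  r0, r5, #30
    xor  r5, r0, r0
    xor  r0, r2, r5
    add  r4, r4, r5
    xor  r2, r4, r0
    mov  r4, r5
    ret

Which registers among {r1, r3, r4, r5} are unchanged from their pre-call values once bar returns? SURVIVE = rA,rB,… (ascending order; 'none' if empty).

prologue: push r2 -> mem[0x89]=0x94, sp=0x89
prologue: push r3 -> mem[0x88]=0x40, sp=0x88
body[0] add  r4, r5, r1 -> r4=0xcc
body[1] xor  r3, r0, r5 -> r3=0x53
body[2] sub  r0, r5, #30 -> r0=0xf5
body[3] xor  r5, r0, r0 -> r5=0x00
body[4] xor  r0, r2, r5 -> r0=0x94
body[5] add  r4, r4, r5 -> r4=0xcc
body[6] xor  r2, r4, r0 -> r2=0x58
body[7] mov  r4, r5 -> r4=0x00
epilogue: pop r3=0x40, sp=0x89
epilogue: pop r2=0x94, sp=0x8a
r1: callee-saved, written=False
r3: callee-saved, written=True
r4: caller-saved, written=True
r5: caller-saved, written=True

SURVIVE = r1,r3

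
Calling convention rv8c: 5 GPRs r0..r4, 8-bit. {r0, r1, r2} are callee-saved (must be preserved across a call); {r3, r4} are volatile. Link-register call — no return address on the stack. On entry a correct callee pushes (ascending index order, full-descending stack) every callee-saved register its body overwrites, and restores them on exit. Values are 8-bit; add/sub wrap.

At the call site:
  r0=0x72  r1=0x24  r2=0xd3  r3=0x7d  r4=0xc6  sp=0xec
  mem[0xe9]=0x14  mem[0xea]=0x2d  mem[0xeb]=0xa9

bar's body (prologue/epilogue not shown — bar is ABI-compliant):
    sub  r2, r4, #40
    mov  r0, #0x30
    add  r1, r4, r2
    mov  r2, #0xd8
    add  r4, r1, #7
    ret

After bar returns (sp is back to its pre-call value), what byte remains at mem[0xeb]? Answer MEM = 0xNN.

MEM = 0x72

prologue: push r0 -> mem[0xeb]=0x72, sp=0xeb
prologue: push r1 -> mem[0xea]=0x24, sp=0xea
prologue: push r2 -> mem[0xe9]=0xd3, sp=0xe9
body[0] sub  r2, r4, #40 -> r2=0x9e
body[1] mov  r0, #0x30 -> r0=0x30
body[2] add  r1, r4, r2 -> r1=0x64
body[3] mov  r2, #0xd8 -> r2=0xd8
body[4] add  r4, r1, #7 -> r4=0x6b
epilogue: pop r2=0xd3, sp=0xea
epilogue: pop r1=0x24, sp=0xeb
epilogue: pop r0=0x72, sp=0xec
prologue pushed ['r0', 'r1', 'r2'] at ['0xeb', '0xea', '0xe9']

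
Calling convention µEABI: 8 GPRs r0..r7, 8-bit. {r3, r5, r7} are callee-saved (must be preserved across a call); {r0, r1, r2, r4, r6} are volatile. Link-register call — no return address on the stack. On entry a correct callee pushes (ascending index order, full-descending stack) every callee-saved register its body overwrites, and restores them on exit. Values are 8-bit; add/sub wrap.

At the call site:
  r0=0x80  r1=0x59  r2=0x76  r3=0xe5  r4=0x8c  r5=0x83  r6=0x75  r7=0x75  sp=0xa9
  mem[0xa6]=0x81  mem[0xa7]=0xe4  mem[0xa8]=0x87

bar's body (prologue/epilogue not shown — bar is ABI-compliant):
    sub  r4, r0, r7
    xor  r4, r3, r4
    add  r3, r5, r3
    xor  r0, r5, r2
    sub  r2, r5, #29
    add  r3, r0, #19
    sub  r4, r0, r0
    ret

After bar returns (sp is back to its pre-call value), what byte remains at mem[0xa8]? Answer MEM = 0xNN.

prologue: push r3 -> mem[0xa8]=0xe5, sp=0xa8
body[0] sub  r4, r0, r7 -> r4=0x0b
body[1] xor  r4, r3, r4 -> r4=0xee
body[2] add  r3, r5, r3 -> r3=0x68
body[3] xor  r0, r5, r2 -> r0=0xf5
body[4] sub  r2, r5, #29 -> r2=0x66
body[5] add  r3, r0, #19 -> r3=0x08
body[6] sub  r4, r0, r0 -> r4=0x00
epilogue: pop r3=0xe5, sp=0xa9
prologue pushed ['r3'] at ['0xa8']

MEM = 0xe5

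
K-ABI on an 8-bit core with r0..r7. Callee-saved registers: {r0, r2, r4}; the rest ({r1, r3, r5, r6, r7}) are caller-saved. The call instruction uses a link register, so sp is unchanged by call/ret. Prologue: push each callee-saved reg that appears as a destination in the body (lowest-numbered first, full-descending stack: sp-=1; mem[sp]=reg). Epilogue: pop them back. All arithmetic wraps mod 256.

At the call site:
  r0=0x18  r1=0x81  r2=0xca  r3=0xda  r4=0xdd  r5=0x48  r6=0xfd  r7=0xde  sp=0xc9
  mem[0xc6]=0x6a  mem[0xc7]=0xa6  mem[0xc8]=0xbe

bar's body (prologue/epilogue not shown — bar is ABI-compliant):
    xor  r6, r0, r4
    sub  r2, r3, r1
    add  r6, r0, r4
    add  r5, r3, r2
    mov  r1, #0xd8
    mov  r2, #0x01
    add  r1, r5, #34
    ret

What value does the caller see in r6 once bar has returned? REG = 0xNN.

prologue: push r2 → mem[0xc8]=0xca, sp=0xc8
body[0] xor  r6, r0, r4 → r6=0xc5
body[1] sub  r2, r3, r1 → r2=0x59
body[2] add  r6, r0, r4 → r6=0xf5
body[3] add  r5, r3, r2 → r5=0x33
body[4] mov  r1, #0xd8 → r1=0xd8
body[5] mov  r2, #0x01 → r2=0x01
body[6] add  r1, r5, #34 → r1=0x55
epilogue: pop r2=0xca, sp=0xc9
r6 is caller-saved → body value

REG = 0xf5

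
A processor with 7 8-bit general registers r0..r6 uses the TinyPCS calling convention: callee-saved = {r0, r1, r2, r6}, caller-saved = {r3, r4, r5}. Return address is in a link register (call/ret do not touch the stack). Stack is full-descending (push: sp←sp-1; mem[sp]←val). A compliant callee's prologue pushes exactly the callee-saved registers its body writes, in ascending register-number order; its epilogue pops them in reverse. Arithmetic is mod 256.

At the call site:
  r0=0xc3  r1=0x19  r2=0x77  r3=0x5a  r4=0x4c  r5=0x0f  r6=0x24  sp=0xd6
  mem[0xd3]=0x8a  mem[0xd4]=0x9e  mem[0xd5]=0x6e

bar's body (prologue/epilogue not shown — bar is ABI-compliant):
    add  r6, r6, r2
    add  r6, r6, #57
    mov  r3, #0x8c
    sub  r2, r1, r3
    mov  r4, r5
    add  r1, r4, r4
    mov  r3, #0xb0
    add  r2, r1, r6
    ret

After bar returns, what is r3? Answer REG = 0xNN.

prologue: push r1 -> mem[0xd5]=0x19, sp=0xd5
prologue: push r2 -> mem[0xd4]=0x77, sp=0xd4
prologue: push r6 -> mem[0xd3]=0x24, sp=0xd3
body[0] add  r6, r6, r2 -> r6=0x9b
body[1] add  r6, r6, #57 -> r6=0xd4
body[2] mov  r3, #0x8c -> r3=0x8c
body[3] sub  r2, r1, r3 -> r2=0x8d
body[4] mov  r4, r5 -> r4=0x0f
body[5] add  r1, r4, r4 -> r1=0x1e
body[6] mov  r3, #0xb0 -> r3=0xb0
body[7] add  r2, r1, r6 -> r2=0xf2
epilogue: pop r6=0x24, sp=0xd4
epilogue: pop r2=0x77, sp=0xd5
epilogue: pop r1=0x19, sp=0xd6
r3 is caller-saved -> body value

REG = 0xb0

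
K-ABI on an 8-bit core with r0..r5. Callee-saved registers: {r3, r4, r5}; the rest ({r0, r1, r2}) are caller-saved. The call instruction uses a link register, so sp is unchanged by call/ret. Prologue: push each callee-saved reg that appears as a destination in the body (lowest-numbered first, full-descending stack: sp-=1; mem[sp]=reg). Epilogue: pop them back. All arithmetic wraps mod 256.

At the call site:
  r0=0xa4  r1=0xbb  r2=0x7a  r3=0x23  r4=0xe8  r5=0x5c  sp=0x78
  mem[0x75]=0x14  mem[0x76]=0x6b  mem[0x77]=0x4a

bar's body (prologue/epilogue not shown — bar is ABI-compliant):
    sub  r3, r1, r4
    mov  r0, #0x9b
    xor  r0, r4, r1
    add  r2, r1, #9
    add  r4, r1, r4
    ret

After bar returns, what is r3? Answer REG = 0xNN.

prologue: push r3 → mem[0x77]=0x23, sp=0x77
prologue: push r4 → mem[0x76]=0xe8, sp=0x76
body[0] sub  r3, r1, r4 → r3=0xd3
body[1] mov  r0, #0x9b → r0=0x9b
body[2] xor  r0, r4, r1 → r0=0x53
body[3] add  r2, r1, #9 → r2=0xc4
body[4] add  r4, r1, r4 → r4=0xa3
epilogue: pop r4=0xe8, sp=0x77
epilogue: pop r3=0x23, sp=0x78
r3 is callee-saved → restored

REG = 0x23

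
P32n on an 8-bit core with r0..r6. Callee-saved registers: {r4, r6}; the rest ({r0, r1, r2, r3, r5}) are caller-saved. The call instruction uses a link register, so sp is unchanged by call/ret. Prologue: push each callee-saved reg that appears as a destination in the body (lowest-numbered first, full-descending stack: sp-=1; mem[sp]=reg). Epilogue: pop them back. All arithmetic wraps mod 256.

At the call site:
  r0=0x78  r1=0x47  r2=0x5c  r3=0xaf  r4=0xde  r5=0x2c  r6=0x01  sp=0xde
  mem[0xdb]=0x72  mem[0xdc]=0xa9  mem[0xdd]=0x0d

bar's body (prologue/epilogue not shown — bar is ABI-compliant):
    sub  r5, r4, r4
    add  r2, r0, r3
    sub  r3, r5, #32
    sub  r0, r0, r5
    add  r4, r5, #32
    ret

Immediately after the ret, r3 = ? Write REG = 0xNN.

REG = 0xe0

prologue: push r4 -> mem[0xdd]=0xde, sp=0xdd
body[0] sub  r5, r4, r4 -> r5=0x00
body[1] add  r2, r0, r3 -> r2=0x27
body[2] sub  r3, r5, #32 -> r3=0xe0
body[3] sub  r0, r0, r5 -> r0=0x78
body[4] add  r4, r5, #32 -> r4=0x20
epilogue: pop r4=0xde, sp=0xde
r3 is caller-saved -> body value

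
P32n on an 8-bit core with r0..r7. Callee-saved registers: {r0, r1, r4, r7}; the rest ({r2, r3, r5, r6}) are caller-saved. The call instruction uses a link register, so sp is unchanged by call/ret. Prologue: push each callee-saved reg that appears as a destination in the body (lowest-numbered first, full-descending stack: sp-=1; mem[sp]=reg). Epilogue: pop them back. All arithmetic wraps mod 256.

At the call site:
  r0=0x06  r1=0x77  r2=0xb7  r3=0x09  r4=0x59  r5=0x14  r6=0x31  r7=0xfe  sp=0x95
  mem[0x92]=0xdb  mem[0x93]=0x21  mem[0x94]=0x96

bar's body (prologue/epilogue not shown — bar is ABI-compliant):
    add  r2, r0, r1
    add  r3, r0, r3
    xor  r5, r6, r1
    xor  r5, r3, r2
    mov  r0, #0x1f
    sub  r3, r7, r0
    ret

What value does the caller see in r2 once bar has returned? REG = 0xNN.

REG = 0x7d

prologue: push r0 -> mem[0x94]=0x06, sp=0x94
body[0] add  r2, r0, r1 -> r2=0x7d
body[1] add  r3, r0, r3 -> r3=0x0f
body[2] xor  r5, r6, r1 -> r5=0x46
body[3] xor  r5, r3, r2 -> r5=0x72
body[4] mov  r0, #0x1f -> r0=0x1f
body[5] sub  r3, r7, r0 -> r3=0xdf
epilogue: pop r0=0x06, sp=0x95
r2 is caller-saved -> body value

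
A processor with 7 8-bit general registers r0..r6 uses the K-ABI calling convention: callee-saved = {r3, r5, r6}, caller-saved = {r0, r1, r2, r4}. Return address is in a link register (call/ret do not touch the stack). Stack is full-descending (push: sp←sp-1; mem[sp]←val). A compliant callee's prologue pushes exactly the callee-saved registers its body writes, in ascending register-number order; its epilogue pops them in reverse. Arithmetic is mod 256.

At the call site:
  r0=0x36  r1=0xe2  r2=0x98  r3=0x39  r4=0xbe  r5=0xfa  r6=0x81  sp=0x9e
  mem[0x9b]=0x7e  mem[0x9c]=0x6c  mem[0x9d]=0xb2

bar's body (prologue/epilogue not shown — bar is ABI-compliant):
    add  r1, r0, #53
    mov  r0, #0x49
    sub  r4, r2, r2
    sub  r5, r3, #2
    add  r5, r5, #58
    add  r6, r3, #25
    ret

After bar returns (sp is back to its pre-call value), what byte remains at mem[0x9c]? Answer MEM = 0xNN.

prologue: push r5 -> mem[0x9d]=0xfa, sp=0x9d
prologue: push r6 -> mem[0x9c]=0x81, sp=0x9c
body[0] add  r1, r0, #53 -> r1=0x6b
body[1] mov  r0, #0x49 -> r0=0x49
body[2] sub  r4, r2, r2 -> r4=0x00
body[3] sub  r5, r3, #2 -> r5=0x37
body[4] add  r5, r5, #58 -> r5=0x71
body[5] add  r6, r3, #25 -> r6=0x52
epilogue: pop r6=0x81, sp=0x9d
epilogue: pop r5=0xfa, sp=0x9e
prologue pushed ['r5', 'r6'] at ['0x9d', '0x9c']

MEM = 0x81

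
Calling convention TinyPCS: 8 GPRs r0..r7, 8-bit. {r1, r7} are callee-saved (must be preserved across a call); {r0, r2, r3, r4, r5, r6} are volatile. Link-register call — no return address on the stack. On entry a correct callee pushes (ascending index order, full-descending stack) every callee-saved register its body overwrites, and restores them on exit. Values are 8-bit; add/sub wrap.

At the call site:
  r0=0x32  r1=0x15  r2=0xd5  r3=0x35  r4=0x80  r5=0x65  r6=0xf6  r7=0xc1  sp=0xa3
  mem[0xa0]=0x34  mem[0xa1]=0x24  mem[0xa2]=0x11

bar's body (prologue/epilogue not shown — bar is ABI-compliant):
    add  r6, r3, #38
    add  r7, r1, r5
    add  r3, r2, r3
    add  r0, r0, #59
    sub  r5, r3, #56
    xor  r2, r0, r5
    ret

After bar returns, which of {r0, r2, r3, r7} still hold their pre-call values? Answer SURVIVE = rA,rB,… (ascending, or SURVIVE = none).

SURVIVE = r7

prologue: push r7 → mem[0xa2]=0xc1, sp=0xa2
body[0] add  r6, r3, #38 → r6=0x5b
body[1] add  r7, r1, r5 → r7=0x7a
body[2] add  r3, r2, r3 → r3=0x0a
body[3] add  r0, r0, #59 → r0=0x6d
body[4] sub  r5, r3, #56 → r5=0xd2
body[5] xor  r2, r0, r5 → r2=0xbf
epilogue: pop r7=0xc1, sp=0xa3
r0: caller-saved, written=True
r2: caller-saved, written=True
r3: caller-saved, written=True
r7: callee-saved, written=True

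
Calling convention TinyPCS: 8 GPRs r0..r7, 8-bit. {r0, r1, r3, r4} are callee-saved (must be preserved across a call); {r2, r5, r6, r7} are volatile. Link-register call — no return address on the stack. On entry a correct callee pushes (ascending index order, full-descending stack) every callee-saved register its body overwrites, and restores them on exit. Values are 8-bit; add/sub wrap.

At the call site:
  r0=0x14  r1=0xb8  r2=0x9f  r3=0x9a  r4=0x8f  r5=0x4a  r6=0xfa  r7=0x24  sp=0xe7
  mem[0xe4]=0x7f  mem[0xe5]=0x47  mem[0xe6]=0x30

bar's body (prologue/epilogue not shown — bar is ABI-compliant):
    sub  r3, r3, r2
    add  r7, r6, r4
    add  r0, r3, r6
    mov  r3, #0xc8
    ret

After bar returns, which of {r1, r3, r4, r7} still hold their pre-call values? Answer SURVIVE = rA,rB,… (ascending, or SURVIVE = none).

SURVIVE = r1,r3,r4

prologue: push r0 -> mem[0xe6]=0x14, sp=0xe6
prologue: push r3 -> mem[0xe5]=0x9a, sp=0xe5
body[0] sub  r3, r3, r2 -> r3=0xfb
body[1] add  r7, r6, r4 -> r7=0x89
body[2] add  r0, r3, r6 -> r0=0xf5
body[3] mov  r3, #0xc8 -> r3=0xc8
epilogue: pop r3=0x9a, sp=0xe6
epilogue: pop r0=0x14, sp=0xe7
r1: callee-saved, written=False
r3: callee-saved, written=True
r4: callee-saved, written=False
r7: caller-saved, written=True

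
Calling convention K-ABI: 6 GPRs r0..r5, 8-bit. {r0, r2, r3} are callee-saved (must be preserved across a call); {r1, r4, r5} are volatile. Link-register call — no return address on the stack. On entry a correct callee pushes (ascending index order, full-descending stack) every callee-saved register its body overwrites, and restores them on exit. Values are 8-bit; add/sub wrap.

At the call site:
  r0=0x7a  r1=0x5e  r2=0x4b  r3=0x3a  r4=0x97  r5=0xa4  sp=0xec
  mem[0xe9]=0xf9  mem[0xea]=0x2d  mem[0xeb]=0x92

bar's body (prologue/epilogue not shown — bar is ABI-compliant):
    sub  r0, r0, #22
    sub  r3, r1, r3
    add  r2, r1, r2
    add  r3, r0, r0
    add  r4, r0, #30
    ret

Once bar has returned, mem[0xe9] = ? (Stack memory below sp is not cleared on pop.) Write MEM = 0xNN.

prologue: push r0 -> mem[0xeb]=0x7a, sp=0xeb
prologue: push r2 -> mem[0xea]=0x4b, sp=0xea
prologue: push r3 -> mem[0xe9]=0x3a, sp=0xe9
body[0] sub  r0, r0, #22 -> r0=0x64
body[1] sub  r3, r1, r3 -> r3=0x24
body[2] add  r2, r1, r2 -> r2=0xa9
body[3] add  r3, r0, r0 -> r3=0xc8
body[4] add  r4, r0, #30 -> r4=0x82
epilogue: pop r3=0x3a, sp=0xea
epilogue: pop r2=0x4b, sp=0xeb
epilogue: pop r0=0x7a, sp=0xec
prologue pushed ['r0', 'r2', 'r3'] at ['0xeb', '0xea', '0xe9']

MEM = 0x3a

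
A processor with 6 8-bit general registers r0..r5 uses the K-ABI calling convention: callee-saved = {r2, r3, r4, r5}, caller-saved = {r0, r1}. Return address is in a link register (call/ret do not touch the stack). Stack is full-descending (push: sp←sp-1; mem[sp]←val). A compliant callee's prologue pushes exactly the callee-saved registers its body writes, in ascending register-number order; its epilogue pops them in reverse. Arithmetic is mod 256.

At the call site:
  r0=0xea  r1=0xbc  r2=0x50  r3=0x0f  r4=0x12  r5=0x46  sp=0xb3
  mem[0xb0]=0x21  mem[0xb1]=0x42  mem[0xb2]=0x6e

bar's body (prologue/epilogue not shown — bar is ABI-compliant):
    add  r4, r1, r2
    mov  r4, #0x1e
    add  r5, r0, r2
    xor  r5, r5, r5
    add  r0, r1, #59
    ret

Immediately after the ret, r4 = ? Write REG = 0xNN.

prologue: push r4 -> mem[0xb2]=0x12, sp=0xb2
prologue: push r5 -> mem[0xb1]=0x46, sp=0xb1
body[0] add  r4, r1, r2 -> r4=0x0c
body[1] mov  r4, #0x1e -> r4=0x1e
body[2] add  r5, r0, r2 -> r5=0x3a
body[3] xor  r5, r5, r5 -> r5=0x00
body[4] add  r0, r1, #59 -> r0=0xf7
epilogue: pop r5=0x46, sp=0xb2
epilogue: pop r4=0x12, sp=0xb3
r4 is callee-saved -> restored

REG = 0x12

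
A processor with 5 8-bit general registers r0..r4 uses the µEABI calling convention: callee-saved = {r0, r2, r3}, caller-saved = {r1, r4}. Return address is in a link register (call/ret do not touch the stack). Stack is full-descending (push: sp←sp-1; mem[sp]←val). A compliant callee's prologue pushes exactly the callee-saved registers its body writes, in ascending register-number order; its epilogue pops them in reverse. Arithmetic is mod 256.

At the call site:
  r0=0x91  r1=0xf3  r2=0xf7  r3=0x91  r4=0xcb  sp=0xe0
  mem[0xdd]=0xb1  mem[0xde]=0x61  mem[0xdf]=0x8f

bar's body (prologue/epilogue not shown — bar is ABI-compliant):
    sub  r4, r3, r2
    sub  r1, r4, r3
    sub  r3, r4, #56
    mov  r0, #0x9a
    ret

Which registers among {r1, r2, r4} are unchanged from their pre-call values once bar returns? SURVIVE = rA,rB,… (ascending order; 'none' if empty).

prologue: push r0 → mem[0xdf]=0x91, sp=0xdf
prologue: push r3 → mem[0xde]=0x91, sp=0xde
body[0] sub  r4, r3, r2 → r4=0x9a
body[1] sub  r1, r4, r3 → r1=0x09
body[2] sub  r3, r4, #56 → r3=0x62
body[3] mov  r0, #0x9a → r0=0x9a
epilogue: pop r3=0x91, sp=0xdf
epilogue: pop r0=0x91, sp=0xe0
r1: caller-saved, written=True
r2: callee-saved, written=False
r4: caller-saved, written=True

SURVIVE = r2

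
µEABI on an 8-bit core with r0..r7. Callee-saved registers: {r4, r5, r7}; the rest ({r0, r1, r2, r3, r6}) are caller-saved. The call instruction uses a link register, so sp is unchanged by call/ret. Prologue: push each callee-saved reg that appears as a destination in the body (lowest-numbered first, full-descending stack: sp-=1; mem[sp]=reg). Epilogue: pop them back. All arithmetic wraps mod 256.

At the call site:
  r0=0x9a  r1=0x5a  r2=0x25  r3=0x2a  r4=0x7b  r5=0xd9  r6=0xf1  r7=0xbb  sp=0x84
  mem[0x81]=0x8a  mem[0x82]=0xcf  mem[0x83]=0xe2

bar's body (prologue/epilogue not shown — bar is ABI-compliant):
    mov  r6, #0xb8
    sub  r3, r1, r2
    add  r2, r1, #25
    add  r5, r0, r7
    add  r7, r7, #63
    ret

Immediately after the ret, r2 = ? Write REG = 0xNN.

prologue: push r5 → mem[0x83]=0xd9, sp=0x83
prologue: push r7 → mem[0x82]=0xbb, sp=0x82
body[0] mov  r6, #0xb8 → r6=0xb8
body[1] sub  r3, r1, r2 → r3=0x35
body[2] add  r2, r1, #25 → r2=0x73
body[3] add  r5, r0, r7 → r5=0x55
body[4] add  r7, r7, #63 → r7=0xfa
epilogue: pop r7=0xbb, sp=0x83
epilogue: pop r5=0xd9, sp=0x84
r2 is caller-saved → body value

REG = 0x73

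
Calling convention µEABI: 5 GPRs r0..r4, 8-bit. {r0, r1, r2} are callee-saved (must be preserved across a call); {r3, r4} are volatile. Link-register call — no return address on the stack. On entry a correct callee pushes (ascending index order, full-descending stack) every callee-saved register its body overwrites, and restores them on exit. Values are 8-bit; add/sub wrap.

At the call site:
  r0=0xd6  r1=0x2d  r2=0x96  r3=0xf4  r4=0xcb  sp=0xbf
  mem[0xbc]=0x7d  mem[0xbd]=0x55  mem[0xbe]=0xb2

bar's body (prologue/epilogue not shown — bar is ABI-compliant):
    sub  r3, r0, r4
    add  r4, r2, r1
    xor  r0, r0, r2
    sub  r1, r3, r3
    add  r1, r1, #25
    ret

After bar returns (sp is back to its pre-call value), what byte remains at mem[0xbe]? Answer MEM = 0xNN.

prologue: push r0 -> mem[0xbe]=0xd6, sp=0xbe
prologue: push r1 -> mem[0xbd]=0x2d, sp=0xbd
body[0] sub  r3, r0, r4 -> r3=0x0b
body[1] add  r4, r2, r1 -> r4=0xc3
body[2] xor  r0, r0, r2 -> r0=0x40
body[3] sub  r1, r3, r3 -> r1=0x00
body[4] add  r1, r1, #25 -> r1=0x19
epilogue: pop r1=0x2d, sp=0xbe
epilogue: pop r0=0xd6, sp=0xbf
prologue pushed ['r0', 'r1'] at ['0xbe', '0xbd']

MEM = 0xd6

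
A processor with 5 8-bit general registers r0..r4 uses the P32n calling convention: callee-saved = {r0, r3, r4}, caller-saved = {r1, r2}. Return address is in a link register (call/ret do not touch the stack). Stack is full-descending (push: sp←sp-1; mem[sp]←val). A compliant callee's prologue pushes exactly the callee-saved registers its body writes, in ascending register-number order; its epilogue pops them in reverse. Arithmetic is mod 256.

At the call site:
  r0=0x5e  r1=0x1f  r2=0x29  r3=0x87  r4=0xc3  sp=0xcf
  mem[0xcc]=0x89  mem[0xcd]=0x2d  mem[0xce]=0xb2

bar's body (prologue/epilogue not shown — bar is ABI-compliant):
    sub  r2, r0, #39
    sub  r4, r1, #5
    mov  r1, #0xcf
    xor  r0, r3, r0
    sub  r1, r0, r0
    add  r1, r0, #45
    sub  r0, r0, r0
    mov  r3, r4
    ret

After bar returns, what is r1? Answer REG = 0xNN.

REG = 0x06

prologue: push r0 → mem[0xce]=0x5e, sp=0xce
prologue: push r3 → mem[0xcd]=0x87, sp=0xcd
prologue: push r4 → mem[0xcc]=0xc3, sp=0xcc
body[0] sub  r2, r0, #39 → r2=0x37
body[1] sub  r4, r1, #5 → r4=0x1a
body[2] mov  r1, #0xcf → r1=0xcf
body[3] xor  r0, r3, r0 → r0=0xd9
body[4] sub  r1, r0, r0 → r1=0x00
body[5] add  r1, r0, #45 → r1=0x06
body[6] sub  r0, r0, r0 → r0=0x00
body[7] mov  r3, r4 → r3=0x1a
epilogue: pop r4=0xc3, sp=0xcd
epilogue: pop r3=0x87, sp=0xce
epilogue: pop r0=0x5e, sp=0xcf
r1 is caller-saved → body value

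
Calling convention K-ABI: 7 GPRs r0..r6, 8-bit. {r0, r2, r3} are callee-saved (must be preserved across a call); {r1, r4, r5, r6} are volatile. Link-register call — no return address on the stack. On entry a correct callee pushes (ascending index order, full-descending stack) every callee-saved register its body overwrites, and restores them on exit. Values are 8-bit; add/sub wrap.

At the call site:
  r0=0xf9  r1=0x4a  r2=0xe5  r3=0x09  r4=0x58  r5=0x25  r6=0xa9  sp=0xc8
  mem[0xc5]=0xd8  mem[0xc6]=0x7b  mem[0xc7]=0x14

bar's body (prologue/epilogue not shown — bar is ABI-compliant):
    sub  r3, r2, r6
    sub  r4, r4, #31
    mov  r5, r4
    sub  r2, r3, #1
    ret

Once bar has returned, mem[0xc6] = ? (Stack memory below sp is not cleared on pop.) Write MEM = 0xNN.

MEM = 0x09

prologue: push r2 -> mem[0xc7]=0xe5, sp=0xc7
prologue: push r3 -> mem[0xc6]=0x09, sp=0xc6
body[0] sub  r3, r2, r6 -> r3=0x3c
body[1] sub  r4, r4, #31 -> r4=0x39
body[2] mov  r5, r4 -> r5=0x39
body[3] sub  r2, r3, #1 -> r2=0x3b
epilogue: pop r3=0x09, sp=0xc7
epilogue: pop r2=0xe5, sp=0xc8
prologue pushed ['r2', 'r3'] at ['0xc7', '0xc6']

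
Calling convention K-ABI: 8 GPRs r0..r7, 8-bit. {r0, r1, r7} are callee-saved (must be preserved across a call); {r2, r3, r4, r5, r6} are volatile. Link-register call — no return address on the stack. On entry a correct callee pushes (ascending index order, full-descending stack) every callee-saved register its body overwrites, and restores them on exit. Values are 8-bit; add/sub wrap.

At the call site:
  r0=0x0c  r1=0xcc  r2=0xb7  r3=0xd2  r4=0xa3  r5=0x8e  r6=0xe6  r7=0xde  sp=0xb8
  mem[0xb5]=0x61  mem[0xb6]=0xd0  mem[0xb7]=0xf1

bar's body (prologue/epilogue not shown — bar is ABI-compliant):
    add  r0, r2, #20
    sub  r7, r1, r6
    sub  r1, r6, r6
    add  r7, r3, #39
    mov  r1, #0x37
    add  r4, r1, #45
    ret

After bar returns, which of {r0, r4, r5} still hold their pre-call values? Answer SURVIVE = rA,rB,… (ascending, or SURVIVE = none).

SURVIVE = r0,r5

prologue: push r0 -> mem[0xb7]=0x0c, sp=0xb7
prologue: push r1 -> mem[0xb6]=0xcc, sp=0xb6
prologue: push r7 -> mem[0xb5]=0xde, sp=0xb5
body[0] add  r0, r2, #20 -> r0=0xcb
body[1] sub  r7, r1, r6 -> r7=0xe6
body[2] sub  r1, r6, r6 -> r1=0x00
body[3] add  r7, r3, #39 -> r7=0xf9
body[4] mov  r1, #0x37 -> r1=0x37
body[5] add  r4, r1, #45 -> r4=0x64
epilogue: pop r7=0xde, sp=0xb6
epilogue: pop r1=0xcc, sp=0xb7
epilogue: pop r0=0x0c, sp=0xb8
r0: callee-saved, written=True
r4: caller-saved, written=True
r5: caller-saved, written=False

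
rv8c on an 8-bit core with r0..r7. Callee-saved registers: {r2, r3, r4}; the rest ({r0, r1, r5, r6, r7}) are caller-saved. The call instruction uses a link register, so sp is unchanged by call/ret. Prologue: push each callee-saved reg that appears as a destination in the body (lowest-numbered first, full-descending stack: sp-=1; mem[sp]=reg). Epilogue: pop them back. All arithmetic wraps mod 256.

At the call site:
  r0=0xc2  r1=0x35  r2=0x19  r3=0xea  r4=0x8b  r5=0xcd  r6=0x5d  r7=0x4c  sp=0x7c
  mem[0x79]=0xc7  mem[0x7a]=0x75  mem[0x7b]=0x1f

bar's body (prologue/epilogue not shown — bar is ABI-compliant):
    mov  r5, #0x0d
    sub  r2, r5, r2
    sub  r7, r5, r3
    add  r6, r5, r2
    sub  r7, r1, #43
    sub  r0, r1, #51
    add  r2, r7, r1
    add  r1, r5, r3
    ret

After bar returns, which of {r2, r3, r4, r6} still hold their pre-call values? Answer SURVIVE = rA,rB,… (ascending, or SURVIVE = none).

SURVIVE = r2,r3,r4

prologue: push r2 → mem[0x7b]=0x19, sp=0x7b
body[0] mov  r5, #0x0d → r5=0x0d
body[1] sub  r2, r5, r2 → r2=0xf4
body[2] sub  r7, r5, r3 → r7=0x23
body[3] add  r6, r5, r2 → r6=0x01
body[4] sub  r7, r1, #43 → r7=0x0a
body[5] sub  r0, r1, #51 → r0=0x02
body[6] add  r2, r7, r1 → r2=0x3f
body[7] add  r1, r5, r3 → r1=0xf7
epilogue: pop r2=0x19, sp=0x7c
r2: callee-saved, written=True
r3: callee-saved, written=False
r4: callee-saved, written=False
r6: caller-saved, written=True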